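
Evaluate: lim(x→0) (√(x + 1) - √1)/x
This is a standard limit.

Factor or rationalize the expression:
  lim(x→0) (√(x + 1) - √1)/x = 1/2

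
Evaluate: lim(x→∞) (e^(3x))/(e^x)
This is an ∞/∞ indeterminate form.

Apply L'Hôpital's rule: differentiate numerator and denominator separately.
  f(x) = e^(3·x)   ⇒   f'(x) = 3·e^(3·x)
  g(x) = e^(x)   ⇒   g'(x) = e^(x)
  lim(x→∞) f'(x)/g'(x) = lim(x→∞) (3·e^(3·x))/(e^(x))
  = ∞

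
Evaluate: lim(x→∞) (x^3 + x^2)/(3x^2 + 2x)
This is an ∞/∞ indeterminate form.

Apply L'Hôpital's rule: differentiate numerator and denominator separately.
  f(x) = x^3 + x^2   ⇒   f'(x) = 3·x^2 + 2·x
  g(x) = 3·x^2 + 2·x   ⇒   g'(x) = 6·x + 2
  lim(x→∞) f'(x)/g'(x) = lim(x→∞) (3·x^2 + 2·x)/(6·x + 2)
  = ∞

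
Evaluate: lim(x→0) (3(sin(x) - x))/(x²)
This is a 0/0 indeterminate form.

Apply L'Hôpital's rule: differentiate numerator and denominator separately.
  f(x) = -3·x + 3·sin(x)   ⇒   f'(x) = 3·cos(x) - 3
  g(x) = x^2   ⇒   g'(x) = 2·x
  lim(x→0) f'(x)/g'(x) = lim(x→0) (3·cos(x) - 3)/(2·x)
  = 0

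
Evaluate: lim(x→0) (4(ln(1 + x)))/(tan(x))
This is a 0/0 indeterminate form.

Apply L'Hôpital's rule: differentiate numerator and denominator separately.
  f(x) = 4·ln(x + 1)   ⇒   f'(x) = 4/(x + 1)
  g(x) = tan(x)   ⇒   g'(x) = tan(x)^2 + 1
  lim(x→0) f'(x)/g'(x) = lim(x→0) (4/(x + 1))/(tan(x)^2 + 1)
  = 4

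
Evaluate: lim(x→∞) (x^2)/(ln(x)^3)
This is an ∞/∞ indeterminate form.

Apply L'Hôpital's rule: differentiate numerator and denominator separately.
  f(x) = x^2   ⇒   f'(x) = 2·x
  g(x) = ln(x)^3   ⇒   g'(x) = 3·ln(x)^2/x
  lim(x→∞) f'(x)/g'(x) = lim(x→∞) (2·x)/(3·ln(x)^2/x)
  = ∞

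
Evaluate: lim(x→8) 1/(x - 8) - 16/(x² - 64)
This is an ∞-∞ indeterminate form.

Combine fractions or rationalize to convert ∞-∞ to 0/0 form:
  lim(x→8) 1/(x - 8) - 16/(x² - 64) = 1/16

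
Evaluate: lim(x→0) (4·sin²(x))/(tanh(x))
This is a 0/0 indeterminate form.

Apply L'Hôpital's rule: differentiate numerator and denominator separately.
  f(x) = 4·sin(x)^2   ⇒   f'(x) = 8·sin(x)·cos(x)
  g(x) = tanh(x)   ⇒   g'(x) = 1 - tanh(x)^2
  lim(x→0) f'(x)/g'(x) = lim(x→0) (8·sin(x)·cos(x))/(1 - tanh(x)^2)
  = 0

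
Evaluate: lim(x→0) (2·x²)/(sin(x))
This is a 0/0 indeterminate form.

Apply L'Hôpital's rule: differentiate numerator and denominator separately.
  f(x) = 2·x^2   ⇒   f'(x) = 4·x
  g(x) = sin(x)   ⇒   g'(x) = cos(x)
  lim(x→0) f'(x)/g'(x) = lim(x→0) (4·x)/(cos(x))
  = 0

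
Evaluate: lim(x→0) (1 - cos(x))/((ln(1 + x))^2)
This is a 0/0 indeterminate form.

Apply L'Hôpital's rule: differentiate numerator and denominator separately.
  f(x) = 1 - cos(x)   ⇒   f'(x) = sin(x)
  g(x) = ln(x + 1)^2   ⇒   g'(x) = 2·ln(x + 1)/(x + 1)
  lim(x→0) f'(x)/g'(x) = lim(x→0) (sin(x))/(2·ln(x + 1)/(x + 1))
  = 1/2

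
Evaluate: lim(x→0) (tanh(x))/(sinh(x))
This is a 0/0 indeterminate form.

Apply L'Hôpital's rule: differentiate numerator and denominator separately.
  f(x) = tanh(x)   ⇒   f'(x) = 1 - tanh(x)^2
  g(x) = sinh(x)   ⇒   g'(x) = cosh(x)
  lim(x→0) f'(x)/g'(x) = lim(x→0) (1 - tanh(x)^2)/(cosh(x))
  = 1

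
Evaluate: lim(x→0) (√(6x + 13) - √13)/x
This is a standard limit.

Factor or rationalize the expression:
  lim(x→0) (√(6x + 13) - √13)/x = 3·sqrt(13)/13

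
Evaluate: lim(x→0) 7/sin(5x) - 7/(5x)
This is an ∞-∞ indeterminate form.

Combine fractions or rationalize to convert ∞-∞ to 0/0 form:
  lim(x→0) 7/sin(5x) - 7/(5x) = 0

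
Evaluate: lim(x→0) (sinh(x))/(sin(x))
This is a 0/0 indeterminate form.

Apply L'Hôpital's rule: differentiate numerator and denominator separately.
  f(x) = sinh(x)   ⇒   f'(x) = cosh(x)
  g(x) = sin(x)   ⇒   g'(x) = cos(x)
  lim(x→0) f'(x)/g'(x) = lim(x→0) (cosh(x))/(cos(x))
  = 1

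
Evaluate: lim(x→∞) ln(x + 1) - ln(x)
This is an ∞-∞ indeterminate form.

Combine fractions or rationalize to convert ∞-∞ to 0/0 form:
  lim(x→∞) ln(x + 1) - ln(x) = 0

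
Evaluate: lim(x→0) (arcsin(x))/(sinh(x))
This is a 0/0 indeterminate form.

Apply L'Hôpital's rule: differentiate numerator and denominator separately.
  f(x) = asin(x)   ⇒   f'(x) = 1/sqrt(1 - x^2)
  g(x) = sinh(x)   ⇒   g'(x) = cosh(x)
  lim(x→0) f'(x)/g'(x) = lim(x→0) (1/sqrt(1 - x^2))/(cosh(x))
  = 1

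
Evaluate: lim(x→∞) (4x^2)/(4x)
This is an ∞/∞ indeterminate form.

Apply L'Hôpital's rule: differentiate numerator and denominator separately.
  f(x) = 4·x^2   ⇒   f'(x) = 8·x
  g(x) = 4·x   ⇒   g'(x) = 4
  lim(x→∞) f'(x)/g'(x) = lim(x→∞) (8·x)/(4)
  = ∞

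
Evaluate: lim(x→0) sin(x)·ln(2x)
This is a 0·∞ indeterminate form.

Rewrite 0·∞ as a quotient (0/0 or ∞/∞ form), then apply L'Hôpital's rule:
  lim(x→0) sin(x)·ln(2x) = 0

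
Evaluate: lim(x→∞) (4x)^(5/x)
This is an exponential indeterminate form.

For exponential indeterminate forms, take the natural log:
  Let L = lim(x→∞) (4x)^(5/x)
  Then ln(L) = lim(x→∞) [exponent × ln(base)]
  Evaluate using L'Hôpital or standard limits, then exponentiate.
  L = 1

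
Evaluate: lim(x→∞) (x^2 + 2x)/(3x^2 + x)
This is an ∞/∞ indeterminate form.

Apply L'Hôpital's rule: differentiate numerator and denominator separately.
  f(x) = x^2 + 2·x   ⇒   f'(x) = 2·x + 2
  g(x) = 3·x^2 + x   ⇒   g'(x) = 6·x + 1
  lim(x→∞) f'(x)/g'(x) = lim(x→∞) (2·x + 2)/(6·x + 1)
  = 1/3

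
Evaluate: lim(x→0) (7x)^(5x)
This is an exponential indeterminate form.

For exponential indeterminate forms, take the natural log:
  Let L = lim(x→0) (7x)^(5x)
  Then ln(L) = lim(x→0) [exponent × ln(base)]
  Evaluate using L'Hôpital or standard limits, then exponentiate.
  L = 1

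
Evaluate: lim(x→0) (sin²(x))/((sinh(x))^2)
This is a 0/0 indeterminate form.

Apply L'Hôpital's rule: differentiate numerator and denominator separately.
  f(x) = sin(x)^2   ⇒   f'(x) = 2·sin(x)·cos(x)
  g(x) = sinh(x)^2   ⇒   g'(x) = 2·sinh(x)·cosh(x)
  lim(x→0) f'(x)/g'(x) = lim(x→0) (2·sin(x)·cos(x))/(2·sinh(x)·cosh(x))
  = 1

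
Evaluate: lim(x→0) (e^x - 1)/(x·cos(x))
This is a 0/0 indeterminate form.

Apply L'Hôpital's rule: differentiate numerator and denominator separately.
  f(x) = e^(x) - 1   ⇒   f'(x) = e^(x)
  g(x) = x·cos(x)   ⇒   g'(x) = -x·sin(x) + cos(x)
  lim(x→0) f'(x)/g'(x) = lim(x→0) (e^(x))/(-x·sin(x) + cos(x))
  = 1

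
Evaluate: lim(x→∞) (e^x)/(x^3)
This is an ∞/∞ indeterminate form.

Apply L'Hôpital's rule: differentiate numerator and denominator separately.
  f(x) = e^(x)   ⇒   f'(x) = e^(x)
  g(x) = x^3   ⇒   g'(x) = 3·x^2
  lim(x→∞) f'(x)/g'(x) = lim(x→∞) (e^(x))/(3·x^2)
  = ∞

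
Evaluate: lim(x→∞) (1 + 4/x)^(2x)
This is an exponential indeterminate form.

For exponential indeterminate forms, take the natural log:
  Let L = lim(x→∞) (1 + 4/x)^(2x)
  Then ln(L) = lim(x→∞) [exponent × ln(base)]
  Evaluate using L'Hôpital or standard limits, then exponentiate.
  L = e^(8)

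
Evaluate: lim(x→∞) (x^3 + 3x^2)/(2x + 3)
This is an ∞/∞ indeterminate form.

Apply L'Hôpital's rule: differentiate numerator and denominator separately.
  f(x) = x^3 + 3·x^2   ⇒   f'(x) = 3·x^2 + 6·x
  g(x) = 2·x + 3   ⇒   g'(x) = 2
  lim(x→∞) f'(x)/g'(x) = lim(x→∞) (3·x^2 + 6·x)/(2)
  = ∞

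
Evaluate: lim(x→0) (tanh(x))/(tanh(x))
This is a 0/0 indeterminate form.

Apply L'Hôpital's rule: differentiate numerator and denominator separately.
  f(x) = tanh(x)   ⇒   f'(x) = 1 - tanh(x)^2
  g(x) = tanh(x)   ⇒   g'(x) = 1 - tanh(x)^2
  lim(x→0) f'(x)/g'(x) = lim(x→0) (1 - tanh(x)^2)/(1 - tanh(x)^2)
  = 1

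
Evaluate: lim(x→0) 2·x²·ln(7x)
This is a 0·∞ indeterminate form.

Rewrite 0·∞ as a quotient (0/0 or ∞/∞ form), then apply L'Hôpital's rule:
  lim(x→0) 2·x²·ln(7x) = 0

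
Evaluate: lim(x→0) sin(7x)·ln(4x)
This is a 0·∞ indeterminate form.

Rewrite 0·∞ as a quotient (0/0 or ∞/∞ form), then apply L'Hôpital's rule:
  lim(x→0) sin(7x)·ln(4x) = 0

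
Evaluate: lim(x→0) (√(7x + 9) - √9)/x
This is a standard limit.

Factor or rationalize the expression:
  lim(x→0) (√(7x + 9) - √9)/x = 7/6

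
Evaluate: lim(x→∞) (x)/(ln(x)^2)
This is an ∞/∞ indeterminate form.

Apply L'Hôpital's rule: differentiate numerator and denominator separately.
  f(x) = x   ⇒   f'(x) = 1
  g(x) = ln(x)^2   ⇒   g'(x) = 2·ln(x)/x
  lim(x→∞) f'(x)/g'(x) = lim(x→∞) (1)/(2·ln(x)/x)
  = ∞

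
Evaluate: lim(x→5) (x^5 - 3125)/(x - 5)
This is a standard limit.

Factor or rationalize the expression:
  lim(x→5) (x^5 - 3125)/(x - 5) = 3125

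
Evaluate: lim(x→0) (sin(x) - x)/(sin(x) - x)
This is a 0/0 indeterminate form.

Apply L'Hôpital's rule: differentiate numerator and denominator separately.
  f(x) = -x + sin(x)   ⇒   f'(x) = cos(x) - 1
  g(x) = -x + sin(x)   ⇒   g'(x) = cos(x) - 1
  lim(x→0) f'(x)/g'(x) = lim(x→0) (cos(x) - 1)/(cos(x) - 1)
  = 1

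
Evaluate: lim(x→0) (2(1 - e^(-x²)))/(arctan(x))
This is a 0/0 indeterminate form.

Apply L'Hôpital's rule: differentiate numerator and denominator separately.
  f(x) = 2 - 2·e^(-x^2)   ⇒   f'(x) = 4·x·e^(-x^2)
  g(x) = atan(x)   ⇒   g'(x) = 1/(x^2 + 1)
  lim(x→0) f'(x)/g'(x) = lim(x→0) (4·x·e^(-x^2))/(1/(x^2 + 1))
  = 0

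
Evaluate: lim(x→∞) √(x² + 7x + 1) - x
This is an ∞-∞ indeterminate form.

Combine fractions or rationalize to convert ∞-∞ to 0/0 form:
  lim(x→∞) √(x² + 7x + 1) - x = 7/2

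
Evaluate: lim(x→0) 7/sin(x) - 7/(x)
This is an ∞-∞ indeterminate form.

Combine fractions or rationalize to convert ∞-∞ to 0/0 form:
  lim(x→0) 7/sin(x) - 7/(x) = 0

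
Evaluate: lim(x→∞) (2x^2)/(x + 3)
This is an ∞/∞ indeterminate form.

Apply L'Hôpital's rule: differentiate numerator and denominator separately.
  f(x) = 2·x^2   ⇒   f'(x) = 4·x
  g(x) = x + 3   ⇒   g'(x) = 1
  lim(x→∞) f'(x)/g'(x) = lim(x→∞) (4·x)/(1)
  = ∞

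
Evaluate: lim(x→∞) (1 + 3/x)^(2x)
This is an exponential indeterminate form.

For exponential indeterminate forms, take the natural log:
  Let L = lim(x→∞) (1 + 3/x)^(2x)
  Then ln(L) = lim(x→∞) [exponent × ln(base)]
  Evaluate using L'Hôpital or standard limits, then exponentiate.
  L = e^(6)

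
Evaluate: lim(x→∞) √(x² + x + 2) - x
This is an ∞-∞ indeterminate form.

Combine fractions or rationalize to convert ∞-∞ to 0/0 form:
  lim(x→∞) √(x² + x + 2) - x = 1/2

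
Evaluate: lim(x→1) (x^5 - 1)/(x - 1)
This is a standard limit.

Factor or rationalize the expression:
  lim(x→1) (x^5 - 1)/(x - 1) = 5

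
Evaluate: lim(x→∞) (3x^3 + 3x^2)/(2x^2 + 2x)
This is an ∞/∞ indeterminate form.

Apply L'Hôpital's rule: differentiate numerator and denominator separately.
  f(x) = 3·x^3 + 3·x^2   ⇒   f'(x) = 9·x^2 + 6·x
  g(x) = 2·x^2 + 2·x   ⇒   g'(x) = 4·x + 2
  lim(x→∞) f'(x)/g'(x) = lim(x→∞) (9·x^2 + 6·x)/(4·x + 2)
  = ∞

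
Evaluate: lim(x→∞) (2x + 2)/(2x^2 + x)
This is an ∞/∞ indeterminate form.

Apply L'Hôpital's rule: differentiate numerator and denominator separately.
  f(x) = 2·x + 2   ⇒   f'(x) = 2
  g(x) = 2·x^2 + x   ⇒   g'(x) = 4·x + 1
  lim(x→∞) f'(x)/g'(x) = lim(x→∞) (2)/(4·x + 1)
  = 0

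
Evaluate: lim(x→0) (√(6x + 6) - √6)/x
This is a standard limit.

Factor or rationalize the expression:
  lim(x→0) (√(6x + 6) - √6)/x = sqrt(6)/2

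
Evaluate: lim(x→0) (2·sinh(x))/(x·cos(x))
This is a 0/0 indeterminate form.

Apply L'Hôpital's rule: differentiate numerator and denominator separately.
  f(x) = 2·sinh(x)   ⇒   f'(x) = 2·cosh(x)
  g(x) = x·cos(x)   ⇒   g'(x) = -x·sin(x) + cos(x)
  lim(x→0) f'(x)/g'(x) = lim(x→0) (2·cosh(x))/(-x·sin(x) + cos(x))
  = 2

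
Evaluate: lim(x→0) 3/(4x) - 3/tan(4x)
This is an ∞-∞ indeterminate form.

Combine fractions or rationalize to convert ∞-∞ to 0/0 form:
  lim(x→0) 3/(4x) - 3/tan(4x) = 0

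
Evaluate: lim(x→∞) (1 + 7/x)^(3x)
This is an exponential indeterminate form.

For exponential indeterminate forms, take the natural log:
  Let L = lim(x→∞) (1 + 7/x)^(3x)
  Then ln(L) = lim(x→∞) [exponent × ln(base)]
  Evaluate using L'Hôpital or standard limits, then exponentiate.
  L = e^(21)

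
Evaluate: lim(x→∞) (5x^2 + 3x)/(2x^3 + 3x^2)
This is an ∞/∞ indeterminate form.

Apply L'Hôpital's rule: differentiate numerator and denominator separately.
  f(x) = 5·x^2 + 3·x   ⇒   f'(x) = 10·x + 3
  g(x) = 2·x^3 + 3·x^2   ⇒   g'(x) = 6·x^2 + 6·x
  lim(x→∞) f'(x)/g'(x) = lim(x→∞) (10·x + 3)/(6·x^2 + 6·x)
  = 0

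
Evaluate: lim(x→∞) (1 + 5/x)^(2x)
This is an exponential indeterminate form.

For exponential indeterminate forms, take the natural log:
  Let L = lim(x→∞) (1 + 5/x)^(2x)
  Then ln(L) = lim(x→∞) [exponent × ln(base)]
  Evaluate using L'Hôpital or standard limits, then exponentiate.
  L = e^(10)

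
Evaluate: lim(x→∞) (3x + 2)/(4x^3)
This is an ∞/∞ indeterminate form.

Apply L'Hôpital's rule: differentiate numerator and denominator separately.
  f(x) = 3·x + 2   ⇒   f'(x) = 3
  g(x) = 4·x^3   ⇒   g'(x) = 12·x^2
  lim(x→∞) f'(x)/g'(x) = lim(x→∞) (3)/(12·x^2)
  = 0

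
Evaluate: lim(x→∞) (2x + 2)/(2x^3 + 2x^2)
This is an ∞/∞ indeterminate form.

Apply L'Hôpital's rule: differentiate numerator and denominator separately.
  f(x) = 2·x + 2   ⇒   f'(x) = 2
  g(x) = 2·x^3 + 2·x^2   ⇒   g'(x) = 6·x^2 + 4·x
  lim(x→∞) f'(x)/g'(x) = lim(x→∞) (2)/(6·x^2 + 4·x)
  = 0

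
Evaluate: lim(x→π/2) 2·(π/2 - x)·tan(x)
This is a 0·∞ indeterminate form.

Rewrite 0·∞ as a quotient (0/0 or ∞/∞ form), then apply L'Hôpital's rule:
  lim(x→π/2) 2·(π/2 - x)·tan(x) = 2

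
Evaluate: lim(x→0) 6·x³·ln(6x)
This is a 0·∞ indeterminate form.

Rewrite 0·∞ as a quotient (0/0 or ∞/∞ form), then apply L'Hôpital's rule:
  lim(x→0) 6·x³·ln(6x) = 0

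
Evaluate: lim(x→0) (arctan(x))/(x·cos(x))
This is a 0/0 indeterminate form.

Apply L'Hôpital's rule: differentiate numerator and denominator separately.
  f(x) = atan(x)   ⇒   f'(x) = 1/(x^2 + 1)
  g(x) = x·cos(x)   ⇒   g'(x) = -x·sin(x) + cos(x)
  lim(x→0) f'(x)/g'(x) = lim(x→0) (1/(x^2 + 1))/(-x·sin(x) + cos(x))
  = 1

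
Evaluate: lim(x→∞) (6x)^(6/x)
This is an exponential indeterminate form.

For exponential indeterminate forms, take the natural log:
  Let L = lim(x→∞) (6x)^(6/x)
  Then ln(L) = lim(x→∞) [exponent × ln(base)]
  Evaluate using L'Hôpital or standard limits, then exponentiate.
  L = 1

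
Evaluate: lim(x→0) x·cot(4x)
This is a 0·∞ indeterminate form.

Rewrite 0·∞ as a quotient (0/0 or ∞/∞ form), then apply L'Hôpital's rule:
  lim(x→0) x·cot(4x) = 1/4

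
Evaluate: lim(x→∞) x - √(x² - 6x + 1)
This is an ∞-∞ indeterminate form.

Combine fractions or rationalize to convert ∞-∞ to 0/0 form:
  lim(x→∞) x - √(x² - 6x + 1) = 3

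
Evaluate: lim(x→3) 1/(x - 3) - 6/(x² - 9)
This is an ∞-∞ indeterminate form.

Combine fractions or rationalize to convert ∞-∞ to 0/0 form:
  lim(x→3) 1/(x - 3) - 6/(x² - 9) = 1/6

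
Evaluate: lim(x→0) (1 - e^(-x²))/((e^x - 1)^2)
This is a 0/0 indeterminate form.

Apply L'Hôpital's rule: differentiate numerator and denominator separately.
  f(x) = 1 - e^(-x^2)   ⇒   f'(x) = 2·x·e^(-x^2)
  g(x) = (e^(x) - 1)^2   ⇒   g'(x) = 2·(e^(x) - 1)·e^(x)
  lim(x→0) f'(x)/g'(x) = lim(x→0) (2·x·e^(-x^2))/(2·(e^(x) - 1)·e^(x))
  = 1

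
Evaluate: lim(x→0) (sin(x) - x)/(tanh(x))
This is a 0/0 indeterminate form.

Apply L'Hôpital's rule: differentiate numerator and denominator separately.
  f(x) = -x + sin(x)   ⇒   f'(x) = cos(x) - 1
  g(x) = tanh(x)   ⇒   g'(x) = 1 - tanh(x)^2
  lim(x→0) f'(x)/g'(x) = lim(x→0) (cos(x) - 1)/(1 - tanh(x)^2)
  = 0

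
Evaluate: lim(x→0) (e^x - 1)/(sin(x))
This is a 0/0 indeterminate form.

Apply L'Hôpital's rule: differentiate numerator and denominator separately.
  f(x) = e^(x) - 1   ⇒   f'(x) = e^(x)
  g(x) = sin(x)   ⇒   g'(x) = cos(x)
  lim(x→0) f'(x)/g'(x) = lim(x→0) (e^(x))/(cos(x))
  = 1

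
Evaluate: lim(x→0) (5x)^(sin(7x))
This is an exponential indeterminate form.

For exponential indeterminate forms, take the natural log:
  Let L = lim(x→0) (5x)^(sin(7x))
  Then ln(L) = lim(x→0) [exponent × ln(base)]
  Evaluate using L'Hôpital or standard limits, then exponentiate.
  L = 1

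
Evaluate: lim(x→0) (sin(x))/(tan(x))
This is a 0/0 indeterminate form.

Apply L'Hôpital's rule: differentiate numerator and denominator separately.
  f(x) = sin(x)   ⇒   f'(x) = cos(x)
  g(x) = tan(x)   ⇒   g'(x) = tan(x)^2 + 1
  lim(x→0) f'(x)/g'(x) = lim(x→0) (cos(x))/(tan(x)^2 + 1)
  = 1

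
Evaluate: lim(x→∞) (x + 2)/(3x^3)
This is an ∞/∞ indeterminate form.

Apply L'Hôpital's rule: differentiate numerator and denominator separately.
  f(x) = x + 2   ⇒   f'(x) = 1
  g(x) = 3·x^3   ⇒   g'(x) = 9·x^2
  lim(x→∞) f'(x)/g'(x) = lim(x→∞) (1)/(9·x^2)
  = 0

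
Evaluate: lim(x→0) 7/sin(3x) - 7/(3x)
This is an ∞-∞ indeterminate form.

Combine fractions or rationalize to convert ∞-∞ to 0/0 form:
  lim(x→0) 7/sin(3x) - 7/(3x) = 0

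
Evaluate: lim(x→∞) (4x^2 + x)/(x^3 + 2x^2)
This is an ∞/∞ indeterminate form.

Apply L'Hôpital's rule: differentiate numerator and denominator separately.
  f(x) = 4·x^2 + x   ⇒   f'(x) = 8·x + 1
  g(x) = x^3 + 2·x^2   ⇒   g'(x) = 3·x^2 + 4·x
  lim(x→∞) f'(x)/g'(x) = lim(x→∞) (8·x + 1)/(3·x^2 + 4·x)
  = 0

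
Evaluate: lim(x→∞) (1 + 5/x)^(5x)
This is an exponential indeterminate form.

For exponential indeterminate forms, take the natural log:
  Let L = lim(x→∞) (1 + 5/x)^(5x)
  Then ln(L) = lim(x→∞) [exponent × ln(base)]
  Evaluate using L'Hôpital or standard limits, then exponentiate.
  L = e^(25)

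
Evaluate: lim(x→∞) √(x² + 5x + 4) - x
This is an ∞-∞ indeterminate form.

Combine fractions or rationalize to convert ∞-∞ to 0/0 form:
  lim(x→∞) √(x² + 5x + 4) - x = 5/2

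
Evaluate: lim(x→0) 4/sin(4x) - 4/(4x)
This is an ∞-∞ indeterminate form.

Combine fractions or rationalize to convert ∞-∞ to 0/0 form:
  lim(x→0) 4/sin(4x) - 4/(4x) = 0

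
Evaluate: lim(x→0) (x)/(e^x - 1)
This is a 0/0 indeterminate form.

Apply L'Hôpital's rule: differentiate numerator and denominator separately.
  f(x) = x   ⇒   f'(x) = 1
  g(x) = e^(x) - 1   ⇒   g'(x) = e^(x)
  lim(x→0) f'(x)/g'(x) = lim(x→0) (1)/(e^(x))
  = 1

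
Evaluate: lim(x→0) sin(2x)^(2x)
This is an exponential indeterminate form.

For exponential indeterminate forms, take the natural log:
  Let L = lim(x→0) sin(2x)^(2x)
  Then ln(L) = lim(x→0) [exponent × ln(base)]
  Evaluate using L'Hôpital or standard limits, then exponentiate.
  L = 1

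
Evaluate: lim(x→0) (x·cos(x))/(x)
This is a 0/0 indeterminate form.

Apply L'Hôpital's rule: differentiate numerator and denominator separately.
  f(x) = x·cos(x)   ⇒   f'(x) = -x·sin(x) + cos(x)
  g(x) = x   ⇒   g'(x) = 1
  lim(x→0) f'(x)/g'(x) = lim(x→0) (-x·sin(x) + cos(x))/(1)
  = 1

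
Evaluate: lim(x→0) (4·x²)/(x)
This is a 0/0 indeterminate form.

Apply L'Hôpital's rule: differentiate numerator and denominator separately.
  f(x) = 4·x^2   ⇒   f'(x) = 8·x
  g(x) = x   ⇒   g'(x) = 1
  lim(x→0) f'(x)/g'(x) = lim(x→0) (8·x)/(1)
  = 0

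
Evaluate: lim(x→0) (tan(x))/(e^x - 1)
This is a 0/0 indeterminate form.

Apply L'Hôpital's rule: differentiate numerator and denominator separately.
  f(x) = tan(x)   ⇒   f'(x) = tan(x)^2 + 1
  g(x) = e^(x) - 1   ⇒   g'(x) = e^(x)
  lim(x→0) f'(x)/g'(x) = lim(x→0) (tan(x)^2 + 1)/(e^(x))
  = 1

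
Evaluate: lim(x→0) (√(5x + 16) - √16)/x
This is a standard limit.

Factor or rationalize the expression:
  lim(x→0) (√(5x + 16) - √16)/x = 5/8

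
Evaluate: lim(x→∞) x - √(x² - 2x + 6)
This is an ∞-∞ indeterminate form.

Combine fractions or rationalize to convert ∞-∞ to 0/0 form:
  lim(x→∞) x - √(x² - 2x + 6) = 1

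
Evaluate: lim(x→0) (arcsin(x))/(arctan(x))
This is a 0/0 indeterminate form.

Apply L'Hôpital's rule: differentiate numerator and denominator separately.
  f(x) = asin(x)   ⇒   f'(x) = 1/sqrt(1 - x^2)
  g(x) = atan(x)   ⇒   g'(x) = 1/(x^2 + 1)
  lim(x→0) f'(x)/g'(x) = lim(x→0) (1/sqrt(1 - x^2))/(1/(x^2 + 1))
  = 1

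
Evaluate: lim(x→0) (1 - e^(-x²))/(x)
This is a 0/0 indeterminate form.

Apply L'Hôpital's rule: differentiate numerator and denominator separately.
  f(x) = 1 - e^(-x^2)   ⇒   f'(x) = 2·x·e^(-x^2)
  g(x) = x   ⇒   g'(x) = 1
  lim(x→0) f'(x)/g'(x) = lim(x→0) (2·x·e^(-x^2))/(1)
  = 0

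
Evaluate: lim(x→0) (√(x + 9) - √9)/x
This is a standard limit.

Factor or rationalize the expression:
  lim(x→0) (√(x + 9) - √9)/x = 1/6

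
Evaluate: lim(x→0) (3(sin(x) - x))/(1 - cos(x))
This is a 0/0 indeterminate form.

Apply L'Hôpital's rule: differentiate numerator and denominator separately.
  f(x) = -3·x + 3·sin(x)   ⇒   f'(x) = 3·cos(x) - 3
  g(x) = 1 - cos(x)   ⇒   g'(x) = sin(x)
  lim(x→0) f'(x)/g'(x) = lim(x→0) (3·cos(x) - 3)/(sin(x))
  = 0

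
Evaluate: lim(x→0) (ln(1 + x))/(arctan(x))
This is a 0/0 indeterminate form.

Apply L'Hôpital's rule: differentiate numerator and denominator separately.
  f(x) = ln(x + 1)   ⇒   f'(x) = 1/(x + 1)
  g(x) = atan(x)   ⇒   g'(x) = 1/(x^2 + 1)
  lim(x→0) f'(x)/g'(x) = lim(x→0) (1/(x + 1))/(1/(x^2 + 1))
  = 1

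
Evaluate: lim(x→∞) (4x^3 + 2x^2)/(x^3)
This is an ∞/∞ indeterminate form.

Apply L'Hôpital's rule: differentiate numerator and denominator separately.
  f(x) = 4·x^3 + 2·x^2   ⇒   f'(x) = 12·x^2 + 4·x
  g(x) = x^3   ⇒   g'(x) = 3·x^2
  lim(x→∞) f'(x)/g'(x) = lim(x→∞) (12·x^2 + 4·x)/(3·x^2)
  = 4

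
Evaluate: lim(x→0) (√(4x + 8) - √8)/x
This is a standard limit.

Factor or rationalize the expression:
  lim(x→0) (√(4x + 8) - √8)/x = sqrt(2)/2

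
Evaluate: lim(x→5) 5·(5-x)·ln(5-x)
This is a 0·∞ indeterminate form.

Rewrite 0·∞ as a quotient (0/0 or ∞/∞ form), then apply L'Hôpital's rule:
  lim(x→5) 5·(5-x)·ln(5-x) = 0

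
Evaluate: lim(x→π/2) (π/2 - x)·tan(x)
This is a 0·∞ indeterminate form.

Rewrite 0·∞ as a quotient (0/0 or ∞/∞ form), then apply L'Hôpital's rule:
  lim(x→π/2) (π/2 - x)·tan(x) = 1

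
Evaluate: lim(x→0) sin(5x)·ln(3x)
This is a 0·∞ indeterminate form.

Rewrite 0·∞ as a quotient (0/0 or ∞/∞ form), then apply L'Hôpital's rule:
  lim(x→0) sin(5x)·ln(3x) = 0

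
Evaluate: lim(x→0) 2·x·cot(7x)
This is a 0·∞ indeterminate form.

Rewrite 0·∞ as a quotient (0/0 or ∞/∞ form), then apply L'Hôpital's rule:
  lim(x→0) 2·x·cot(7x) = 2/7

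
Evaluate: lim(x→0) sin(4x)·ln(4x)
This is a 0·∞ indeterminate form.

Rewrite 0·∞ as a quotient (0/0 or ∞/∞ form), then apply L'Hôpital's rule:
  lim(x→0) sin(4x)·ln(4x) = 0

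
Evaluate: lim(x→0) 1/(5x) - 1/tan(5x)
This is an ∞-∞ indeterminate form.

Combine fractions or rationalize to convert ∞-∞ to 0/0 form:
  lim(x→0) 1/(5x) - 1/tan(5x) = 0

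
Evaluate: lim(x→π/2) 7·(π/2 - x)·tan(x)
This is a 0·∞ indeterminate form.

Rewrite 0·∞ as a quotient (0/0 or ∞/∞ form), then apply L'Hôpital's rule:
  lim(x→π/2) 7·(π/2 - x)·tan(x) = 7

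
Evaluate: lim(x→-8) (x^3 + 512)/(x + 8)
This is a standard limit.

Factor or rationalize the expression:
  lim(x→-8) (x^3 + 512)/(x + 8) = 192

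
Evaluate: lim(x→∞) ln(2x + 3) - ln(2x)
This is an ∞-∞ indeterminate form.

Combine fractions or rationalize to convert ∞-∞ to 0/0 form:
  lim(x→∞) ln(2x + 3) - ln(2x) = 0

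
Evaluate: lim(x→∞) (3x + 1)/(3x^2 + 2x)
This is an ∞/∞ indeterminate form.

Apply L'Hôpital's rule: differentiate numerator and denominator separately.
  f(x) = 3·x + 1   ⇒   f'(x) = 3
  g(x) = 3·x^2 + 2·x   ⇒   g'(x) = 6·x + 2
  lim(x→∞) f'(x)/g'(x) = lim(x→∞) (3)/(6·x + 2)
  = 0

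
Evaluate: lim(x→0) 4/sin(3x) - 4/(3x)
This is an ∞-∞ indeterminate form.

Combine fractions or rationalize to convert ∞-∞ to 0/0 form:
  lim(x→0) 4/sin(3x) - 4/(3x) = 0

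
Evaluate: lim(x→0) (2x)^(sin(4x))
This is an exponential indeterminate form.

For exponential indeterminate forms, take the natural log:
  Let L = lim(x→0) (2x)^(sin(4x))
  Then ln(L) = lim(x→0) [exponent × ln(base)]
  Evaluate using L'Hôpital or standard limits, then exponentiate.
  L = 1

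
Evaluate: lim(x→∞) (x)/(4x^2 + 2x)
This is an ∞/∞ indeterminate form.

Apply L'Hôpital's rule: differentiate numerator and denominator separately.
  f(x) = x   ⇒   f'(x) = 1
  g(x) = 4·x^2 + 2·x   ⇒   g'(x) = 8·x + 2
  lim(x→∞) f'(x)/g'(x) = lim(x→∞) (1)/(8·x + 2)
  = 0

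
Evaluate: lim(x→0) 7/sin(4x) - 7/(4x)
This is an ∞-∞ indeterminate form.

Combine fractions or rationalize to convert ∞-∞ to 0/0 form:
  lim(x→0) 7/sin(4x) - 7/(4x) = 0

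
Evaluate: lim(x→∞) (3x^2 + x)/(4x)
This is an ∞/∞ indeterminate form.

Apply L'Hôpital's rule: differentiate numerator and denominator separately.
  f(x) = 3·x^2 + x   ⇒   f'(x) = 6·x + 1
  g(x) = 4·x   ⇒   g'(x) = 4
  lim(x→∞) f'(x)/g'(x) = lim(x→∞) (6·x + 1)/(4)
  = ∞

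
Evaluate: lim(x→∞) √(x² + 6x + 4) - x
This is an ∞-∞ indeterminate form.

Combine fractions or rationalize to convert ∞-∞ to 0/0 form:
  lim(x→∞) √(x² + 6x + 4) - x = 3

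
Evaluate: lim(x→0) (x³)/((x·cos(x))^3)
This is a 0/0 indeterminate form.

Apply L'Hôpital's rule: differentiate numerator and denominator separately.
  f(x) = x^3   ⇒   f'(x) = 3·x^2
  g(x) = x^3·cos(x)^3   ⇒   g'(x) = -3·x^3·sin(x)·cos(x)^2 + 3·x^2·cos(x)^3
  lim(x→0) f'(x)/g'(x) = lim(x→0) (3·x^2)/(-3·x^3·sin(x)·cos(x)^2 + 3·x^2·cos(x)^3)
  = 1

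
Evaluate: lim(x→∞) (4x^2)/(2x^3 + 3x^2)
This is an ∞/∞ indeterminate form.

Apply L'Hôpital's rule: differentiate numerator and denominator separately.
  f(x) = 4·x^2   ⇒   f'(x) = 8·x
  g(x) = 2·x^3 + 3·x^2   ⇒   g'(x) = 6·x^2 + 6·x
  lim(x→∞) f'(x)/g'(x) = lim(x→∞) (8·x)/(6·x^2 + 6·x)
  = 0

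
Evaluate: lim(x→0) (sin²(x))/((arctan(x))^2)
This is a 0/0 indeterminate form.

Apply L'Hôpital's rule: differentiate numerator and denominator separately.
  f(x) = sin(x)^2   ⇒   f'(x) = 2·sin(x)·cos(x)
  g(x) = atan(x)^2   ⇒   g'(x) = 2·atan(x)/(x^2 + 1)
  lim(x→0) f'(x)/g'(x) = lim(x→0) (2·sin(x)·cos(x))/(2·atan(x)/(x^2 + 1))
  = 1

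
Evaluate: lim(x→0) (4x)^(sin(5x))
This is an exponential indeterminate form.

For exponential indeterminate forms, take the natural log:
  Let L = lim(x→0) (4x)^(sin(5x))
  Then ln(L) = lim(x→0) [exponent × ln(base)]
  Evaluate using L'Hôpital or standard limits, then exponentiate.
  L = 1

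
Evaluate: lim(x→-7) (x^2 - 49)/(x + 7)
This is a standard limit.

Factor or rationalize the expression:
  lim(x→-7) (x^2 - 49)/(x + 7) = -14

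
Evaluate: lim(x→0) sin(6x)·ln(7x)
This is a 0·∞ indeterminate form.

Rewrite 0·∞ as a quotient (0/0 or ∞/∞ form), then apply L'Hôpital's rule:
  lim(x→0) sin(6x)·ln(7x) = 0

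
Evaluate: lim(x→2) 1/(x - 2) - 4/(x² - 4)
This is an ∞-∞ indeterminate form.

Combine fractions or rationalize to convert ∞-∞ to 0/0 form:
  lim(x→2) 1/(x - 2) - 4/(x² - 4) = 1/4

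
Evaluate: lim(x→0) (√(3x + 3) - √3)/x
This is a standard limit.

Factor or rationalize the expression:
  lim(x→0) (√(3x + 3) - √3)/x = sqrt(3)/2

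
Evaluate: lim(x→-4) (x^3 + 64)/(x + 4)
This is a standard limit.

Factor or rationalize the expression:
  lim(x→-4) (x^3 + 64)/(x + 4) = 48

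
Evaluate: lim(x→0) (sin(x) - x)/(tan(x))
This is a 0/0 indeterminate form.

Apply L'Hôpital's rule: differentiate numerator and denominator separately.
  f(x) = -x + sin(x)   ⇒   f'(x) = cos(x) - 1
  g(x) = tan(x)   ⇒   g'(x) = tan(x)^2 + 1
  lim(x→0) f'(x)/g'(x) = lim(x→0) (cos(x) - 1)/(tan(x)^2 + 1)
  = 0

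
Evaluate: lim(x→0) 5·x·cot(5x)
This is a 0·∞ indeterminate form.

Rewrite 0·∞ as a quotient (0/0 or ∞/∞ form), then apply L'Hôpital's rule:
  lim(x→0) 5·x·cot(5x) = 1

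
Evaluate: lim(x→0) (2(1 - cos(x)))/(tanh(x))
This is a 0/0 indeterminate form.

Apply L'Hôpital's rule: differentiate numerator and denominator separately.
  f(x) = 2 - 2·cos(x)   ⇒   f'(x) = 2·sin(x)
  g(x) = tanh(x)   ⇒   g'(x) = 1 - tanh(x)^2
  lim(x→0) f'(x)/g'(x) = lim(x→0) (2·sin(x))/(1 - tanh(x)^2)
  = 0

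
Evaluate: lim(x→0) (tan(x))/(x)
This is a 0/0 indeterminate form.

Apply L'Hôpital's rule: differentiate numerator and denominator separately.
  f(x) = tan(x)   ⇒   f'(x) = tan(x)^2 + 1
  g(x) = x   ⇒   g'(x) = 1
  lim(x→0) f'(x)/g'(x) = lim(x→0) (tan(x)^2 + 1)/(1)
  = 1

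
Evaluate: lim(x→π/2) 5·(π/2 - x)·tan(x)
This is a 0·∞ indeterminate form.

Rewrite 0·∞ as a quotient (0/0 or ∞/∞ form), then apply L'Hôpital's rule:
  lim(x→π/2) 5·(π/2 - x)·tan(x) = 5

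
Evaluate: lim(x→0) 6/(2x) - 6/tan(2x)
This is an ∞-∞ indeterminate form.

Combine fractions or rationalize to convert ∞-∞ to 0/0 form:
  lim(x→0) 6/(2x) - 6/tan(2x) = 0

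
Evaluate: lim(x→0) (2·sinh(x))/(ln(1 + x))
This is a 0/0 indeterminate form.

Apply L'Hôpital's rule: differentiate numerator and denominator separately.
  f(x) = 2·sinh(x)   ⇒   f'(x) = 2·cosh(x)
  g(x) = ln(x + 1)   ⇒   g'(x) = 1/(x + 1)
  lim(x→0) f'(x)/g'(x) = lim(x→0) (2·cosh(x))/(1/(x + 1))
  = 2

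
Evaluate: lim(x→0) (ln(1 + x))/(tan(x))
This is a 0/0 indeterminate form.

Apply L'Hôpital's rule: differentiate numerator and denominator separately.
  f(x) = ln(x + 1)   ⇒   f'(x) = 1/(x + 1)
  g(x) = tan(x)   ⇒   g'(x) = tan(x)^2 + 1
  lim(x→0) f'(x)/g'(x) = lim(x→0) (1/(x + 1))/(tan(x)^2 + 1)
  = 1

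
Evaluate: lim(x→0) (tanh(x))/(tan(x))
This is a 0/0 indeterminate form.

Apply L'Hôpital's rule: differentiate numerator and denominator separately.
  f(x) = tanh(x)   ⇒   f'(x) = 1 - tanh(x)^2
  g(x) = tan(x)   ⇒   g'(x) = tan(x)^2 + 1
  lim(x→0) f'(x)/g'(x) = lim(x→0) (1 - tanh(x)^2)/(tan(x)^2 + 1)
  = 1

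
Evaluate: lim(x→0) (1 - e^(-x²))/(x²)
This is a 0/0 indeterminate form.

Apply L'Hôpital's rule: differentiate numerator and denominator separately.
  f(x) = 1 - e^(-x^2)   ⇒   f'(x) = 2·x·e^(-x^2)
  g(x) = x^2   ⇒   g'(x) = 2·x
  lim(x→0) f'(x)/g'(x) = lim(x→0) (2·x·e^(-x^2))/(2·x)
  = 1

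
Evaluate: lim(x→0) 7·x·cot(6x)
This is a 0·∞ indeterminate form.

Rewrite 0·∞ as a quotient (0/0 or ∞/∞ form), then apply L'Hôpital's rule:
  lim(x→0) 7·x·cot(6x) = 7/6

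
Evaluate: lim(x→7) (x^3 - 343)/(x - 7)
This is a standard limit.

Factor or rationalize the expression:
  lim(x→7) (x^3 - 343)/(x - 7) = 147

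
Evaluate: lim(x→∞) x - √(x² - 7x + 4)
This is an ∞-∞ indeterminate form.

Combine fractions or rationalize to convert ∞-∞ to 0/0 form:
  lim(x→∞) x - √(x² - 7x + 4) = 7/2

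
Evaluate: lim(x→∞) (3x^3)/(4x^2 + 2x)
This is an ∞/∞ indeterminate form.

Apply L'Hôpital's rule: differentiate numerator and denominator separately.
  f(x) = 3·x^3   ⇒   f'(x) = 9·x^2
  g(x) = 4·x^2 + 2·x   ⇒   g'(x) = 8·x + 2
  lim(x→∞) f'(x)/g'(x) = lim(x→∞) (9·x^2)/(8·x + 2)
  = ∞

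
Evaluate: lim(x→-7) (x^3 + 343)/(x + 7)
This is a standard limit.

Factor or rationalize the expression:
  lim(x→-7) (x^3 + 343)/(x + 7) = 147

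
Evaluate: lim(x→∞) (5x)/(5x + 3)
This is an ∞/∞ indeterminate form.

Apply L'Hôpital's rule: differentiate numerator and denominator separately.
  f(x) = 5·x   ⇒   f'(x) = 5
  g(x) = 5·x + 3   ⇒   g'(x) = 5
  lim(x→∞) f'(x)/g'(x) = lim(x→∞) (5)/(5)
  = 1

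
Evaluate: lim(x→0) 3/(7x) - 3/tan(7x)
This is an ∞-∞ indeterminate form.

Combine fractions or rationalize to convert ∞-∞ to 0/0 form:
  lim(x→0) 3/(7x) - 3/tan(7x) = 0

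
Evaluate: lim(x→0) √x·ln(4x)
This is a 0·∞ indeterminate form.

Rewrite 0·∞ as a quotient (0/0 or ∞/∞ form), then apply L'Hôpital's rule:
  lim(x→0) √x·ln(4x) = 0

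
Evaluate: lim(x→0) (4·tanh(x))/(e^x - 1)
This is a 0/0 indeterminate form.

Apply L'Hôpital's rule: differentiate numerator and denominator separately.
  f(x) = 4·tanh(x)   ⇒   f'(x) = 4 - 4·tanh(x)^2
  g(x) = e^(x) - 1   ⇒   g'(x) = e^(x)
  lim(x→0) f'(x)/g'(x) = lim(x→0) (4 - 4·tanh(x)^2)/(e^(x))
  = 4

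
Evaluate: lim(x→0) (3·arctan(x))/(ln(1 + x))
This is a 0/0 indeterminate form.

Apply L'Hôpital's rule: differentiate numerator and denominator separately.
  f(x) = 3·atan(x)   ⇒   f'(x) = 3/(x^2 + 1)
  g(x) = ln(x + 1)   ⇒   g'(x) = 1/(x + 1)
  lim(x→0) f'(x)/g'(x) = lim(x→0) (3/(x^2 + 1))/(1/(x + 1))
  = 3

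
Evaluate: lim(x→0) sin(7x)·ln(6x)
This is a 0·∞ indeterminate form.

Rewrite 0·∞ as a quotient (0/0 or ∞/∞ form), then apply L'Hôpital's rule:
  lim(x→0) sin(7x)·ln(6x) = 0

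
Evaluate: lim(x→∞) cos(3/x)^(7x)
This is an exponential indeterminate form.

For exponential indeterminate forms, take the natural log:
  Let L = lim(x→∞) cos(3/x)^(7x)
  Then ln(L) = lim(x→∞) [exponent × ln(base)]
  Evaluate using L'Hôpital or standard limits, then exponentiate.
  L = 1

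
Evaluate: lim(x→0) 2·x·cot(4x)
This is a 0·∞ indeterminate form.

Rewrite 0·∞ as a quotient (0/0 or ∞/∞ form), then apply L'Hôpital's rule:
  lim(x→0) 2·x·cot(4x) = 1/2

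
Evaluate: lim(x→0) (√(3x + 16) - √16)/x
This is a standard limit.

Factor or rationalize the expression:
  lim(x→0) (√(3x + 16) - √16)/x = 3/8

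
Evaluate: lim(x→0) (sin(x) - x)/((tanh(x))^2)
This is a 0/0 indeterminate form.

Apply L'Hôpital's rule: differentiate numerator and denominator separately.
  f(x) = -x + sin(x)   ⇒   f'(x) = cos(x) - 1
  g(x) = tanh(x)^2   ⇒   g'(x) = (2 - 2·tanh(x)^2)·tanh(x)
  lim(x→0) f'(x)/g'(x) = lim(x→0) (cos(x) - 1)/((2 - 2·tanh(x)^2)·tanh(x))
  = 0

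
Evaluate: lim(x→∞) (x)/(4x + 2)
This is an ∞/∞ indeterminate form.

Apply L'Hôpital's rule: differentiate numerator and denominator separately.
  f(x) = x   ⇒   f'(x) = 1
  g(x) = 4·x + 2   ⇒   g'(x) = 4
  lim(x→∞) f'(x)/g'(x) = lim(x→∞) (1)/(4)
  = 1/4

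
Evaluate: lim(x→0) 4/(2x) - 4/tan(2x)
This is an ∞-∞ indeterminate form.

Combine fractions or rationalize to convert ∞-∞ to 0/0 form:
  lim(x→0) 4/(2x) - 4/tan(2x) = 0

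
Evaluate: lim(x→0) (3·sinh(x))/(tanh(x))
This is a 0/0 indeterminate form.

Apply L'Hôpital's rule: differentiate numerator and denominator separately.
  f(x) = 3·sinh(x)   ⇒   f'(x) = 3·cosh(x)
  g(x) = tanh(x)   ⇒   g'(x) = 1 - tanh(x)^2
  lim(x→0) f'(x)/g'(x) = lim(x→0) (3·cosh(x))/(1 - tanh(x)^2)
  = 3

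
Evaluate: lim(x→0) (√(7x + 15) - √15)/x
This is a standard limit.

Factor or rationalize the expression:
  lim(x→0) (√(7x + 15) - √15)/x = 7·sqrt(15)/30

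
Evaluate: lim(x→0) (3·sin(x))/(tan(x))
This is a 0/0 indeterminate form.

Apply L'Hôpital's rule: differentiate numerator and denominator separately.
  f(x) = 3·sin(x)   ⇒   f'(x) = 3·cos(x)
  g(x) = tan(x)   ⇒   g'(x) = tan(x)^2 + 1
  lim(x→0) f'(x)/g'(x) = lim(x→0) (3·cos(x))/(tan(x)^2 + 1)
  = 3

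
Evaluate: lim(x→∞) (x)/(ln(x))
This is an ∞/∞ indeterminate form.

Apply L'Hôpital's rule: differentiate numerator and denominator separately.
  f(x) = x   ⇒   f'(x) = 1
  g(x) = ln(x)   ⇒   g'(x) = 1/x
  lim(x→∞) f'(x)/g'(x) = lim(x→∞) (1)/(1/x)
  = ∞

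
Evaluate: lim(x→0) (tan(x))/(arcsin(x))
This is a 0/0 indeterminate form.

Apply L'Hôpital's rule: differentiate numerator and denominator separately.
  f(x) = tan(x)   ⇒   f'(x) = tan(x)^2 + 1
  g(x) = asin(x)   ⇒   g'(x) = 1/sqrt(1 - x^2)
  lim(x→0) f'(x)/g'(x) = lim(x→0) (tan(x)^2 + 1)/(1/sqrt(1 - x^2))
  = 1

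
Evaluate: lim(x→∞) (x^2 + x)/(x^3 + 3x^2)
This is an ∞/∞ indeterminate form.

Apply L'Hôpital's rule: differentiate numerator and denominator separately.
  f(x) = x^2 + x   ⇒   f'(x) = 2·x + 1
  g(x) = x^3 + 3·x^2   ⇒   g'(x) = 3·x^2 + 6·x
  lim(x→∞) f'(x)/g'(x) = lim(x→∞) (2·x + 1)/(3·x^2 + 6·x)
  = 0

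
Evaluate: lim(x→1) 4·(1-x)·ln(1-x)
This is a 0·∞ indeterminate form.

Rewrite 0·∞ as a quotient (0/0 or ∞/∞ form), then apply L'Hôpital's rule:
  lim(x→1) 4·(1-x)·ln(1-x) = 0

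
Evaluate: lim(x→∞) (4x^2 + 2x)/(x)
This is an ∞/∞ indeterminate form.

Apply L'Hôpital's rule: differentiate numerator and denominator separately.
  f(x) = 4·x^2 + 2·x   ⇒   f'(x) = 8·x + 2
  g(x) = x   ⇒   g'(x) = 1
  lim(x→∞) f'(x)/g'(x) = lim(x→∞) (8·x + 2)/(1)
  = ∞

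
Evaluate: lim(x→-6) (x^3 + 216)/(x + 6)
This is a standard limit.

Factor or rationalize the expression:
  lim(x→-6) (x^3 + 216)/(x + 6) = 108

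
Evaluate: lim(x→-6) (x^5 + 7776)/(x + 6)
This is a standard limit.

Factor or rationalize the expression:
  lim(x→-6) (x^5 + 7776)/(x + 6) = 6480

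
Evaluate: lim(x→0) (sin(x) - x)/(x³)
This is a 0/0 indeterminate form.

Apply L'Hôpital's rule: differentiate numerator and denominator separately.
  f(x) = -x + sin(x)   ⇒   f'(x) = cos(x) - 1
  g(x) = x^3   ⇒   g'(x) = 3·x^2
  lim(x→0) f'(x)/g'(x) = lim(x→0) (cos(x) - 1)/(3·x^2)
  = -1/6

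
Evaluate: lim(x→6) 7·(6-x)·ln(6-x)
This is a 0·∞ indeterminate form.

Rewrite 0·∞ as a quotient (0/0 or ∞/∞ form), then apply L'Hôpital's rule:
  lim(x→6) 7·(6-x)·ln(6-x) = 0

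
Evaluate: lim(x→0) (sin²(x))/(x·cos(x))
This is a 0/0 indeterminate form.

Apply L'Hôpital's rule: differentiate numerator and denominator separately.
  f(x) = sin(x)^2   ⇒   f'(x) = 2·sin(x)·cos(x)
  g(x) = x·cos(x)   ⇒   g'(x) = -x·sin(x) + cos(x)
  lim(x→0) f'(x)/g'(x) = lim(x→0) (2·sin(x)·cos(x))/(-x·sin(x) + cos(x))
  = 0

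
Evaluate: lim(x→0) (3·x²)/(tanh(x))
This is a 0/0 indeterminate form.

Apply L'Hôpital's rule: differentiate numerator and denominator separately.
  f(x) = 3·x^2   ⇒   f'(x) = 6·x
  g(x) = tanh(x)   ⇒   g'(x) = 1 - tanh(x)^2
  lim(x→0) f'(x)/g'(x) = lim(x→0) (6·x)/(1 - tanh(x)^2)
  = 0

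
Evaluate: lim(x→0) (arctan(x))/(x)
This is a 0/0 indeterminate form.

Apply L'Hôpital's rule: differentiate numerator and denominator separately.
  f(x) = atan(x)   ⇒   f'(x) = 1/(x^2 + 1)
  g(x) = x   ⇒   g'(x) = 1
  lim(x→0) f'(x)/g'(x) = lim(x→0) (1/(x^2 + 1))/(1)
  = 1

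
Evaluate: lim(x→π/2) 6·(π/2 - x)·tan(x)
This is a 0·∞ indeterminate form.

Rewrite 0·∞ as a quotient (0/0 or ∞/∞ form), then apply L'Hôpital's rule:
  lim(x→π/2) 6·(π/2 - x)·tan(x) = 6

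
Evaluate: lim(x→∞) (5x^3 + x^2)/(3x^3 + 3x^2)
This is an ∞/∞ indeterminate form.

Apply L'Hôpital's rule: differentiate numerator and denominator separately.
  f(x) = 5·x^3 + x^2   ⇒   f'(x) = 15·x^2 + 2·x
  g(x) = 3·x^3 + 3·x^2   ⇒   g'(x) = 9·x^2 + 6·x
  lim(x→∞) f'(x)/g'(x) = lim(x→∞) (15·x^2 + 2·x)/(9·x^2 + 6·x)
  = 5/3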